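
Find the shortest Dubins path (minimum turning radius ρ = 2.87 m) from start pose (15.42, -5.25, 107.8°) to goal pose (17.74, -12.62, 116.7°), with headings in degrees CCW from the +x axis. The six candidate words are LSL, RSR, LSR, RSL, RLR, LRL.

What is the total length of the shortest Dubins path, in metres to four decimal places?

Let ψ = atan2(Δy, Δx) = atan2(-7.37, 2.32) = -72.5265° be the start→goal bearing.
Normalize: d = |goal − start| / ρ = 7.726532/2.87 = 2.692172, α = (θ_start − ψ) mod 360° = 180.3265° = 3.147292 rad, β = (θ_goal − ψ) mod 360° = 189.2265° = 3.302626 rad.
Common terms: sin α = -0.005699, cos α = -0.999984, sin β = -0.160338, cos β = -0.987062, cos(α−β) = 0.987960, d² = 7.247787. Work in radians in the unit-radius frame; every candidate has L = ρ·(t + p + q).
LSL: p² = 2 + d² − 2cos(α−β) + 2d(sin α − sin β) = 8.104498; p = √p² = 2.846840; φ = atan2(cos β − cos α, d + sin α − sin β) = 0.004539 rad; t = (φ − α) mod 2π = 3.140432 rad, q = (β − φ) mod 2π = 3.298087 rad → L = 2.87·(3.140432 + 2.846840 + 3.298087) = 2.87·9.285360 = 26.648982 m
RSR: p² = 2 + d² − 2cos(α−β) + 2d(sin β − sin α) = 6.439237; p = √p² = 2.537565; φ = atan2(cos α − cos β, d − sin α + sin β) = -0.005092 rad; t = (α − φ) mod 2π = 3.152384 rad, q = (φ − β) mod 2π = 2.975467 rad → L = 2.87·(3.152384 + 2.537565 + 2.975467) = 2.87·8.665416 = 24.869744 m
LSR: p² = d² − 2 + 2cos(α−β) + 2d(sin α + sin β) = 6.329705; p = √p² = 2.515890; φ = atan2(−cos α − cos β, d + sin α + sin β) − atan2(−2, p) = 1.338166 rad; t = (φ − α) mod 2π = 4.474060 rad, q = (φ − β) mod 2π = 4.318725 rad → L = 2.87·(4.474060 + 2.515890 + 4.318725) = 2.87·11.308676 = 32.455899 m
RSL: p² = d² − 2 + 2cos(α−β) − 2d(sin α + sin β) = 8.117710; p = √p² = 2.849159; φ = atan2(cos α + cos β, d − sin α − sin β) − atan2(2, p) = -1.219543 rad; t = (α − φ) mod 2π = 4.366835 rad, q = (β − φ) mod 2π = 4.522169 rad → L = 2.87·(4.366835 + 2.849159 + 4.522169) = 2.87·11.738163 = 33.688528 m
RLR: c = (6 − d² + 2cos(α−β) + 2d(sin α − sin β))/8 = 0.195095; p = 2π − arccos c = 4.908744 rad; φ = atan2(cos α − cos β, d − sin α + sin β) = -0.005092 rad; t = (α − φ + p/2) mod 2π = 5.606756 rad, q = (α − β − t + p) mod 2π = 5.429839 rad → L = 2.87·(5.606756 + 4.908744 + 5.429839) = 2.87·15.945338 = 45.763121 m
LRL: c = (6 − d² + 2cos(α−β) − 2d(sin α − sin β))/8 = -0.013062; p = 2π − arccos c = 4.699326 rad; φ = atan2(cos β − cos α, d + sin α − sin β) = 0.004539 rad; t = (φ − α + p/2) mod 2π = 5.490096 rad, q = (β − α − t + p) mod 2π = 5.647750 rad → L = 2.87·(5.490096 + 4.699326 + 5.647750) = 2.87·15.837172 = 45.452684 m
Shortest: RSR with L = 24.869744 m ≈ 24.8697 m

24.8697 m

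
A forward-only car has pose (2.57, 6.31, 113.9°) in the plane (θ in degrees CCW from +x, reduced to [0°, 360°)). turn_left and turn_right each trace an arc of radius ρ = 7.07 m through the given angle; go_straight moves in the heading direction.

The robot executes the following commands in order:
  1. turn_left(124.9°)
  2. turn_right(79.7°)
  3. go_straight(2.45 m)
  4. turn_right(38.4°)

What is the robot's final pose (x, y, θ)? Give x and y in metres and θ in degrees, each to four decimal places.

(-24.3566, 8.0350, 120.7000°)

set_pose: (x, y, θ) = (2.5700, 6.3100, 113.9000°), ρ = 7.07
turn_left(124.9°): centre at ρ to the left, rotate +124.9° → (-9.9412, 7.1081, 238.8000°)
turn_right(79.7°): centre at ρ to the right, rotate −79.7° → (-18.5108, 4.1657, 159.1000°)
go_straight(2.45): x += 2.45·cos θ, y += 2.45·sin θ → (-20.7996, 5.0397, 159.1000°)
turn_right(38.4°): centre at ρ to the right, rotate −38.4° → (-24.3566, 8.0350, 120.7000°)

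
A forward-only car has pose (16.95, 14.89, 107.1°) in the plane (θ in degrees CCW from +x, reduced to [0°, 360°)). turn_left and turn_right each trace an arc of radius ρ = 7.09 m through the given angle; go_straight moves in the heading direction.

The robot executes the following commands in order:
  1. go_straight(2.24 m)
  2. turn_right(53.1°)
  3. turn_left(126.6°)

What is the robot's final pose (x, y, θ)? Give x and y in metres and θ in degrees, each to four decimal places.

(11.5218, 34.5401, 180.6000°)

set_pose: (x, y, θ) = (16.9500, 14.8900, 107.1000°), ρ = 7.09
go_straight(2.24): x += 2.24·cos θ, y += 2.24·sin θ → (16.2913, 17.0310, 107.1000°)
turn_right(53.1°): centre at ρ to the right, rotate −53.1° → (17.3320, 23.2831, 54.0000°)
turn_left(126.6°): centre at ρ to the left, rotate +126.6° → (11.5218, 34.5401, 180.6000°)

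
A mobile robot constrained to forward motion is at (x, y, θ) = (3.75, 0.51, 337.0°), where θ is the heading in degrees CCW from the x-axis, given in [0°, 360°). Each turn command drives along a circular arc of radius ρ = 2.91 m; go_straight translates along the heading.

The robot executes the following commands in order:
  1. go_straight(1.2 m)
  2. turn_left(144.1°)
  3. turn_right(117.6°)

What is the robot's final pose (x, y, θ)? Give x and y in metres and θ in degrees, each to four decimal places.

set_pose: (x, y, θ) = (3.7500, 0.5100, 337.0000°), ρ = 2.91
go_straight(1.2): x += 1.2·cos θ, y += 1.2·sin θ → (4.8546, 0.0411, 337.0000°)
turn_left(144.1°): centre at ρ to the left, rotate +144.1° → (8.4834, 4.2229, 481.1000° ≡ 121.1000°)
turn_right(117.6°): centre at ρ to the right, rotate −117.6° → (10.7975, 8.6306, 3.5000°)

(10.7975, 8.6306, 3.5000°)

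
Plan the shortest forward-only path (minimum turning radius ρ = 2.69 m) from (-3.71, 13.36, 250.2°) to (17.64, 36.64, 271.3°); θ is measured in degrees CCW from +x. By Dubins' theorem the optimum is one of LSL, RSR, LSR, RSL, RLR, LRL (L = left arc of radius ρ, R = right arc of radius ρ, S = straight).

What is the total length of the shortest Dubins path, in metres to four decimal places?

Let ψ = atan2(Δy, Δx) = atan2(23.28, 21.35) = 47.4762° be the start→goal bearing.
Normalize: d = |goal − start| / ρ = 31.587670/2.69 = 11.742628, α = (θ_start − ψ) mod 360° = 202.7238° = 3.538198 rad, β = (θ_goal − ψ) mod 360° = 223.8238° = 3.906463 rad.
Common terms: sin α = -0.386290, cos α = -0.922378, sin β = -0.692443, cos β = -0.721472, cos(α−β) = 0.932954, d² = 137.889319. Work in radians in the unit-radius frame; every candidate has L = ρ·(t + p + q).
LSL: p² = 2 + d² − 2cos(α−β) + 2d(sin α − sin β) = 145.213509; p = √p² = 12.050457; φ = atan2(cos β − cos α, d + sin α − sin β) = 0.016673 rad; t = (φ − α) mod 2π = 2.761660 rad, q = (β − φ) mod 2π = 3.889790 rad → L = 2.69·(2.761660 + 12.050457 + 3.889790) = 2.69·18.701907 = 50.308129 m
RSR: p² = 2 + d² − 2cos(α−β) + 2d(sin β − sin α) = 130.833315; p = √p² = 11.438239; φ = atan2(cos α − cos β, d − sin α + sin β) = -0.017565 rad; t = (α − φ) mod 2π = 3.555763 rad, q = (φ − β) mod 2π = 2.359157 rad → L = 2.69·(3.555763 + 11.438239 + 2.359157) = 2.69·17.353160 = 46.680000 m
LSR: p² = d² − 2 + 2cos(α−β) + 2d(sin α + sin β) = 112.420913; p = √p² = 10.602873; φ = atan2(−cos α − cos β, d + sin α + sin β) − atan2(−2, p) = 0.339385 rad; t = (φ − α) mod 2π = 3.084372 rad, q = (φ − β) mod 2π = 2.716107 rad → L = 2.69·(3.084372 + 10.602873 + 2.716107) = 2.69·16.403352 = 44.125017 m
RSL: p² = d² − 2 + 2cos(α−β) − 2d(sin α + sin β) = 163.089539; p = √p² = 12.770651; φ = atan2(cos α + cos β, d − sin α − sin β) − atan2(2, p) = -0.282863 rad; t = (α − φ) mod 2π = 3.821061 rad, q = (β − φ) mod 2π = 4.189326 rad → L = 2.69·(3.821061 + 12.770651 + 4.189326) = 2.69·20.781039 = 55.900995 m
RLR: c = (6 − d² + 2cos(α−β) + 2d(sin α − sin β))/8 = -15.354164, |c| > 1 → infeasible
LRL: c = (6 − d² + 2cos(α−β) − 2d(sin α − sin β))/8 = -17.151689, |c| > 1 → infeasible
Shortest: LSR with L = 44.125017 m ≈ 44.1250 m

44.1250 m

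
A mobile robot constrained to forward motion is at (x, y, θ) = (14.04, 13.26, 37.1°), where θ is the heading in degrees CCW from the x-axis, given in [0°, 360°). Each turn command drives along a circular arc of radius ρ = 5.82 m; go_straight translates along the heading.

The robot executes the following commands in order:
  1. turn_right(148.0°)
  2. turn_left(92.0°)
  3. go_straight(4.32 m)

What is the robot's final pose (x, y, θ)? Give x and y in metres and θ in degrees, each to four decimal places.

(30.6267, -2.4399, 341.1000°)

set_pose: (x, y, θ) = (14.0400, 13.2600, 37.1000°), ρ = 5.82
turn_right(148.0°): centre at ρ to the right, rotate −148.0° → (22.9877, 6.5418, -110.9000° ≡ 249.1000°)
turn_left(92.0°): centre at ρ to the left, rotate +92.0° → (26.5396, -1.0406, 341.1000°)
go_straight(4.32): x += 4.32·cos θ, y += 4.32·sin θ → (30.6267, -2.4399, 341.1000°)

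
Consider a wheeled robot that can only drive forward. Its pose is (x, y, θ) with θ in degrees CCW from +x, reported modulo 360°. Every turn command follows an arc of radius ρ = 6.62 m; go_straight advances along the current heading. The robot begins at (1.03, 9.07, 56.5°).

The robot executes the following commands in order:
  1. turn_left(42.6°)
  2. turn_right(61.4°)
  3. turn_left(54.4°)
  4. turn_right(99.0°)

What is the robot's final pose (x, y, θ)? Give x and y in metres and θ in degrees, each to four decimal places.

set_pose: (x, y, θ) = (1.0300, 9.0700, 56.5000°), ρ = 6.62
turn_left(42.6°): centre at ρ to the left, rotate +42.6° → (2.0464, 13.7708, 99.1000°)
turn_right(61.4°): centre at ρ to the right, rotate −61.4° → (4.5347, 20.0557, 37.7000°)
turn_left(54.4°): centre at ρ to the left, rotate +54.4° → (7.1020, 25.5362, 92.1000°)
turn_right(99.0°): centre at ρ to the right, rotate −99.0° → (14.5128, 32.3509, -6.9000° ≡ 353.1000°)

(14.5128, 32.3509, 353.1000°)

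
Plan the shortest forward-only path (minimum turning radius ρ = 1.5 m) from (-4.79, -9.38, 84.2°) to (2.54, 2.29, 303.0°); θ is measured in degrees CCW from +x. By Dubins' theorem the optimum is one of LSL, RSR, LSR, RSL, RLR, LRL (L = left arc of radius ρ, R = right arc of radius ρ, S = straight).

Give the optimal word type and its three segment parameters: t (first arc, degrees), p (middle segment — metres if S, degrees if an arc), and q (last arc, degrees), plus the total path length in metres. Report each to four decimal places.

RSR: t = 16.7951°, p = 11.9195 m, q = 124.4049°, L = 15.6161 m

Let ψ = atan2(Δy, Δx) = atan2(11.67, 7.33) = 57.8668° be the start→goal bearing.
Normalize: d = |goal − start| / ρ = 13.781067/1.5 = 9.187378, α = (θ_start − ψ) mod 360° = 26.3332° = 0.459601 rad, β = (θ_goal − ψ) mod 360° = 245.1332° = 4.278381 rad.
Common terms: sin α = 0.443590, cos α = 0.896230, sin β = -0.907288, cos β = -0.420510, cos(α−β) = -0.779338, d² = 84.407911. Work in radians in the unit-radius frame; every candidate has L = ρ·(t + p + q).
LSL: p² = 2 + d² − 2cos(α−β) + 2d(sin α − sin β) = 112.788642; p = √p² = 10.620200; φ = atan2(cos β − cos α, d + sin α − sin β) = -0.124304 rad; t = (φ − α) mod 2π = 5.699280 rad, q = (β − φ) mod 2π = 4.402686 rad → L = 1.5·(5.699280 + 10.620200 + 4.402686) = 1.5·20.722165 = 31.083248 m
RSR: p² = 2 + d² − 2cos(α−β) + 2d(sin β − sin α) = 63.144532; p = √p² = 7.946353; φ = atan2(cos α − cos β, d − sin α + sin β) = 0.166472 rad; t = (α − φ) mod 2π = 0.293129 rad, q = (φ − β) mod 2π = 2.171276 rad → L = 1.5·(0.293129 + 7.946353 + 2.171276) = 1.5·10.410758 = 15.616137 m
LSR: p² = d² − 2 + 2cos(α−β) + 2d(sin α + sin β) = 72.328910; p = √p² = 8.504640; φ = atan2(−cos α − cos β, d + sin α + sin β) − atan2(−2, p) = 0.176491 rad; t = (φ − α) mod 2π = 6.000076 rad, q = (φ − β) mod 2π = 2.181295 rad → L = 1.5·(6.000076 + 8.504640 + 2.181295) = 1.5·16.686011 = 25.029017 m
RSL: p² = d² − 2 + 2cos(α−β) − 2d(sin α + sin β) = 89.369561; p = √p² = 9.453548; φ = atan2(cos α + cos β, d − sin α − sin β) − atan2(2, p) = -0.159235 rad; t = (α − φ) mod 2π = 0.618835 rad, q = (β − φ) mod 2π = 4.437616 rad → L = 1.5·(0.618835 + 9.453548 + 4.437616) = 1.5·14.509999 = 21.764998 m
RLR: c = (6 − d² + 2cos(α−β) + 2d(sin α − sin β))/8 = -6.893066, |c| > 1 → infeasible
LRL: c = (6 − d² + 2cos(α−β) − 2d(sin α − sin β))/8 = -13.098580, |c| > 1 → infeasible
Shortest: RSR with L = 15.616137 m ≈ 15.6161 m
Convert RSR to answer units (arcs ×180/π): t = 0.293129·180/π = 16.7951°, p = ρ·p = 1.5·7.946353 = 11.9195 m, q = 2.171276·180/π = 124.4049°, L = 15.6161 m.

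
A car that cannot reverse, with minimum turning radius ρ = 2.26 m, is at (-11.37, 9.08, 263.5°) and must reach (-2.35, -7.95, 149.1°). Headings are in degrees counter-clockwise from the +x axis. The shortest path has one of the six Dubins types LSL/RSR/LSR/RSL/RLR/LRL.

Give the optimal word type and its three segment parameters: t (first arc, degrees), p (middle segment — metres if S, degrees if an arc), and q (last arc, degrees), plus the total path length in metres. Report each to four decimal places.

LSR: t = 50.2270°, p = 16.2053 m, q = 164.6270°, L = 24.6801 m

Let ψ = atan2(Δy, Δx) = atan2(-17.03, 9.02) = -62.0919° be the start→goal bearing.
Normalize: d = |goal − start| / ρ = 19.271256/2.26 = 8.527104, α = (θ_start − ψ) mod 360° = 325.5919° = 5.682651 rad, β = (θ_goal − ψ) mod 360° = 211.1919° = 3.685994 rad.
Common terms: sin α = -0.565084, cos α = 0.825034, sin β = -0.517906, cos β = -0.855437, cos(α−β) = -0.413104, d² = 72.711508. Work in radians in the unit-radius frame; every candidate has L = ρ·(t + p + q).
LSL: p² = 2 + d² − 2cos(α−β) + 2d(sin α − sin β) = 74.733146; p = √p² = 8.644833; φ = atan2(cos β − cos α, d + sin α − sin β) = -0.195636 rad; t = (φ − α) mod 2π = 0.404899 rad, q = (β − φ) mod 2π = 3.881630 rad → L = 2.26·(0.404899 + 8.644833 + 3.881630) = 2.26·12.931362 = 29.224878 m
RSR: p² = 2 + d² − 2cos(α−β) + 2d(sin β − sin α) = 76.342289; p = √p² = 8.737407; φ = atan2(cos α − cos β, d − sin α + sin β) = 0.193537 rad; t = (α − φ) mod 2π = 5.489114 rad, q = (φ − β) mod 2π = 2.790728 rad → L = 2.26·(5.489114 + 8.737407 + 2.790728) = 2.26·17.017249 = 38.458984 m
LSR: p² = d² − 2 + 2cos(α−β) + 2d(sin α + sin β) = 51.415767; p = √p² = 7.170479; φ = atan2(−cos α − cos β, d + sin α + sin β) − atan2(−2, p) = 0.276092 rad; t = (φ − α) mod 2π = 0.876627 rad, q = (φ − β) mod 2π = 2.873284 rad → L = 2.26·(0.876627 + 7.170479 + 2.873284) = 2.26·10.920389 = 24.680080 m
RSL: p² = d² − 2 + 2cos(α−β) − 2d(sin α + sin β) = 88.354832; p = √p² = 9.399725; φ = atan2(cos α + cos β, d − sin α − sin β) − atan2(2, p) = -0.212810 rad; t = (α − φ) mod 2π = 5.895460 rad, q = (β − φ) mod 2π = 3.898804 rad → L = 2.26·(5.895460 + 9.399725 + 3.898804) = 2.26·19.193989 = 43.378415 m
RLR: c = (6 − d² + 2cos(α−β) + 2d(sin α − sin β))/8 = -8.542786, |c| > 1 → infeasible
LRL: c = (6 − d² + 2cos(α−β) − 2d(sin α − sin β))/8 = -8.341643, |c| > 1 → infeasible
Shortest: LSR with L = 24.680080 m ≈ 24.6801 m
Convert LSR to answer units (arcs ×180/π): t = 0.876627·180/π = 50.2270°, p = ρ·p = 2.26·7.170479 = 16.2053 m, q = 2.873284·180/π = 164.6270°, L = 24.6801 m.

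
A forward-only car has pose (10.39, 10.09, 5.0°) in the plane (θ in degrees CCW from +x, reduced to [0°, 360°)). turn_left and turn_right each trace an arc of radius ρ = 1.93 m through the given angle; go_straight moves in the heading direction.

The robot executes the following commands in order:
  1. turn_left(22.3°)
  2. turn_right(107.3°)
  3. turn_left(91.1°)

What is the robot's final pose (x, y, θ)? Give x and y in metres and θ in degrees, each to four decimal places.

set_pose: (x, y, θ) = (10.3900, 10.0900, 5.0000°), ρ = 1.93
turn_left(22.3°): centre at ρ to the left, rotate +22.3° → (11.1070, 10.2976, 27.3000°)
turn_right(107.3°): centre at ρ to the right, rotate −107.3° → (13.8929, 8.9177, -80.0000° ≡ 280.0000°)
turn_left(91.1°): centre at ρ to the left, rotate +91.1° → (16.1651, 7.3590, 371.1000° ≡ 11.1000°)

(16.1651, 7.3590, 11.1000°)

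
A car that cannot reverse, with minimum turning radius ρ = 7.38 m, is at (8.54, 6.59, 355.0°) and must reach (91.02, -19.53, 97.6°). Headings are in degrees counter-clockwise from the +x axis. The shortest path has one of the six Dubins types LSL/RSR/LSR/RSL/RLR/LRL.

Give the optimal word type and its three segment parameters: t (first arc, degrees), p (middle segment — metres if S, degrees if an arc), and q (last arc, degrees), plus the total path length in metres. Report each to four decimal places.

RSL: t = 20.4587°, p = 76.9339 m, q = 123.0587°, L = 95.4198 m

Let ψ = atan2(Δy, Δx) = atan2(-26.12, 82.48) = -17.5721° be the start→goal bearing.
Normalize: d = |goal − start| / ρ = 86.517078/7.38 = 11.723181, α = (θ_start − ψ) mod 360° = 12.5721° = 0.219425 rad, β = (θ_goal − ψ) mod 360° = 115.1721° = 2.010132 rad.
Common terms: sin α = 0.217668, cos α = 0.976023, sin β = 0.905034, cos β = -0.425339, cos(α−β) = -0.218143, d² = 137.432980. Work in radians in the unit-radius frame; every candidate has L = ρ·(t + p + q).
LSL: p² = 2 + d² − 2cos(α−β) + 2d(sin α − sin β) = 123.753028; p = √p² = 11.124434; φ = atan2(cos β − cos α, d + sin α − sin β) = -0.126307 rad; t = (φ − α) mod 2π = 5.937454 rad, q = (β − φ) mod 2π = 2.136439 rad → L = 7.38·(5.937454 + 11.124434 + 2.136439) = 7.38·19.198327 = 141.683653 m
RSR: p² = 2 + d² − 2cos(α−β) + 2d(sin β − sin α) = 155.985505; p = √p² = 12.489416; φ = atan2(cos α − cos β, d − sin α + sin β) = 0.112441 rad; t = (α − φ) mod 2π = 0.106984 rad, q = (φ − β) mod 2π = 4.385494 rad → L = 7.38·(0.106984 + 12.489416 + 4.385494) = 7.38·16.981893 = 125.326372 m
LSR: p² = d² − 2 + 2cos(α−β) + 2d(sin α + sin β) = 161.319978; p = √p² = 12.701180; φ = atan2(−cos α − cos β, d + sin α + sin β) − atan2(−2, p) = 0.113341 rad; t = (φ − α) mod 2π = 6.177102 rad, q = (φ − β) mod 2π = 4.386394 rad → L = 7.38·(6.177102 + 12.701180 + 4.386394) = 7.38·23.264676 = 171.693307 m
RSL: p² = d² − 2 + 2cos(α−β) − 2d(sin α + sin β) = 108.673409; p = √p² = 10.424654; φ = atan2(cos α + cos β, d − sin α − sin β) − atan2(2, p) = -0.137647 rad; t = (α − φ) mod 2π = 0.357072 rad, q = (β − φ) mod 2π = 2.147780 rad → L = 7.38·(0.357072 + 10.424654 + 2.147780) = 7.38·12.929505 = 95.419750 m
RLR: c = (6 − d² + 2cos(α−β) + 2d(sin α − sin β))/8 = -18.498188, |c| > 1 → infeasible
LRL: c = (6 − d² + 2cos(α−β) − 2d(sin α − sin β))/8 = -14.469128, |c| > 1 → infeasible
Shortest: RSL with L = 95.419750 m ≈ 95.4198 m
Convert RSL to answer units (arcs ×180/π): t = 0.357072·180/π = 20.4587°, p = ρ·p = 7.38·10.424654 = 76.9339 m, q = 2.147780·180/π = 123.0587°, L = 95.4198 m.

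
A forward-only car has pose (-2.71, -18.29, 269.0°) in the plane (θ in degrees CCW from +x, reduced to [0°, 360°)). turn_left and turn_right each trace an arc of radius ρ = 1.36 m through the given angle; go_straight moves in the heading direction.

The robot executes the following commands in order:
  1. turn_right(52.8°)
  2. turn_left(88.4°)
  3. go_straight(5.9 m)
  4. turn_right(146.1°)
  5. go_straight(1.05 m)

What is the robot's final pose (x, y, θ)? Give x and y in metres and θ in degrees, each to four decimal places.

(-2.8274, -27.7428, 158.5000°)

set_pose: (x, y, θ) = (-2.7100, -18.2900, 269.0000°), ρ = 1.36
turn_right(52.8°): centre at ρ to the right, rotate −52.8° → (-3.2666, -19.3637, 216.2000°)
turn_left(88.4°): centre at ρ to the left, rotate +88.4° → (-3.5828, -21.2335, 304.6000°)
go_straight(5.9): x += 5.9·cos θ, y += 5.9·sin θ → (-0.2325, -26.0900, 304.6000°)
turn_right(146.1°): centre at ρ to the right, rotate −146.1° → (-1.8504, -28.1276, 158.5000°)
go_straight(1.05): x += 1.05·cos θ, y += 1.05·sin θ → (-2.8274, -27.7428, 158.5000°)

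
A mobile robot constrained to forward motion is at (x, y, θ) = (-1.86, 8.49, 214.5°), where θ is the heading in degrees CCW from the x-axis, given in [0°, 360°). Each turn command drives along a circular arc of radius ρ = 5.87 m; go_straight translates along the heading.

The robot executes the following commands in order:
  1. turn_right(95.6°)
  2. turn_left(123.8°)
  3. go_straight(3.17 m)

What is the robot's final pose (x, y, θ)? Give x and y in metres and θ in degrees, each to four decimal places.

set_pose: (x, y, θ) = (-1.8600, 8.4900, 214.5000°), ρ = 5.87
turn_right(95.6°): centre at ρ to the right, rotate −95.6° → (-10.3238, 10.4908, 118.9000°)
turn_left(123.8°): centre at ρ to the left, rotate +123.8° → (-20.6789, 10.3462, 242.7000°)
go_straight(3.17): x += 3.17·cos θ, y += 3.17·sin θ → (-22.1329, 7.5292, 242.7000°)

(-22.1329, 7.5292, 242.7000°)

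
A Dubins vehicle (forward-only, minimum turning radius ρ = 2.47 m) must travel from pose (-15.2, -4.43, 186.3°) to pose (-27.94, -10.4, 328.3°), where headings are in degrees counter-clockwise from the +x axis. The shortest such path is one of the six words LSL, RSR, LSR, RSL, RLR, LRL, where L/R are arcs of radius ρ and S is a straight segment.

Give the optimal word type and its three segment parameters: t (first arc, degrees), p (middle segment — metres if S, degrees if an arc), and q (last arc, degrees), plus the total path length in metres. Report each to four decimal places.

LSL: t = 0.5806°, p = 11.7981 m, q = 141.4194°, L = 17.9197 m

Let ψ = atan2(Δy, Δx) = atan2(-5.97, -12.74) = -154.8921° be the start→goal bearing.
Normalize: d = |goal − start| / ρ = 14.069417/2.47 = 5.696120, α = (θ_start − ψ) mod 360° = 341.1921° = 5.954925 rad, β = (θ_goal − ψ) mod 360° = 123.1921° = 2.150107 rad.
Common terms: sin α = -0.322397, cos α = 0.946605, sin β = 0.836840, cos β = -0.547448, cos(α−β) = -0.788011, d² = 32.445787. Work in radians in the unit-radius frame; every candidate has L = ρ·(t + p + q).
LSL: p² = 2 + d² − 2cos(α−β) + 2d(sin α − sin β) = 22.815506; p = √p² = 4.776558; φ = atan2(cos β − cos α, d + sin α − sin β) = -0.318127 rad; t = (φ − α) mod 2π = 0.010133 rad, q = (β − φ) mod 2π = 2.468235 rad → L = 2.47·(0.010133 + 4.776558 + 2.468235) = 2.47·7.254926 = 17.919666 m
RSR: p² = 2 + d² − 2cos(α−β) + 2d(sin β − sin α) = 49.228110; p = √p² = 7.016275; φ = atan2(cos α − cos β, d − sin α + sin β) = 0.214584 rad; t = (α − φ) mod 2π = 5.740341 rad, q = (φ − β) mod 2π = 4.347662 rad → L = 2.47·(5.740341 + 7.016275 + 4.347662) = 2.47·17.104278 = 42.247566 m
LSR: p² = d² − 2 + 2cos(α−β) + 2d(sin α + sin β) = 34.730429; p = √p² = 5.893253; φ = atan2(−cos α − cos β, d + sin α + sin β) − atan2(−2, p) = 0.262992 rad; t = (φ − α) mod 2π = 0.591252 rad, q = (φ − β) mod 2π = 4.396070 rad → L = 2.47·(0.591252 + 5.893253 + 4.396070) = 2.47·10.880575 = 26.875021 m
RSL: p² = d² − 2 + 2cos(α−β) − 2d(sin α + sin β) = 23.009102; p = √p² = 4.796780; φ = atan2(cos α + cos β, d − sin α − sin β) − atan2(2, p) = -0.318149 rad; t = (α − φ) mod 2π = 6.273074 rad, q = (β − φ) mod 2π = 2.468256 rad → L = 2.47·(6.273074 + 4.796780 + 2.468256) = 2.47·13.538110 = 33.439133 m
RLR: c = (6 − d² + 2cos(α−β) + 2d(sin α − sin β))/8 = -5.153514, |c| > 1 → infeasible
LRL: c = (6 − d² + 2cos(α−β) − 2d(sin α − sin β))/8 = -1.851938, |c| > 1 → infeasible
Shortest: LSL with L = 17.919666 m ≈ 17.9197 m
Convert LSL to answer units (arcs ×180/π): t = 0.010133·180/π = 0.5806°, p = ρ·p = 2.47·4.776558 = 11.7981 m, q = 2.468235·180/π = 141.4194°, L = 17.9197 m.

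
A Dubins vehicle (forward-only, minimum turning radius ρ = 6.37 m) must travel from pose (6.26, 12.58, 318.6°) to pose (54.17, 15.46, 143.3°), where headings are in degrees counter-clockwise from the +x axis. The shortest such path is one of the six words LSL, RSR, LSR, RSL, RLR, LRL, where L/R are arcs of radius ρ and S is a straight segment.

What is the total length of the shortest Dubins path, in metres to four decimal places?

61.0355 m

Let ψ = atan2(Δy, Δx) = atan2(2.88, 47.91) = 3.4401° be the start→goal bearing.
Normalize: d = |goal − start| / ρ = 47.996484/6.37 = 7.534770, α = (θ_start − ψ) mod 360° = 315.1599° = 5.500579 rad, β = (θ_goal − ψ) mod 360° = 139.8599° = 2.441016 rad.
Common terms: sin α = -0.705130, cos α = 0.709078, sin β = 0.644658, cos β = -0.764471, cos(α−β) = -0.996637, d² = 56.772757. Work in radians in the unit-radius frame; every candidate has L = ρ·(t + p + q).
LSL: p² = 2 + d² − 2cos(α−β) + 2d(sin α − sin β) = 40.425340; p = √p² = 6.358092; φ = atan2(cos β − cos α, d + sin α − sin β) = -0.233886 rad; t = (φ − α) mod 2π = 0.548721 rad, q = (β − φ) mod 2π = 2.674902 rad → L = 6.37·(0.548721 + 6.358092 + 2.674902) = 6.37·9.581716 = 61.035528 m
RSR: p² = 2 + d² − 2cos(α−β) + 2d(sin β − sin α) = 81.106725; p = √p² = 9.005927; φ = atan2(cos α − cos β, d − sin α + sin β) = 0.164359 rad; t = (α − φ) mod 2π = 5.336220 rad, q = (φ − β) mod 2π = 4.006528 rad → L = 6.37·(5.336220 + 9.005927 + 4.006528) = 6.37·18.348675 = 116.881058 m
LSR: p² = d² − 2 + 2cos(α−β) + 2d(sin α + sin β) = 51.868200; p = √p² = 7.201958; φ = atan2(−cos α − cos β, d + sin α + sin β) − atan2(−2, p) = 0.278288 rad; t = (φ − α) mod 2π = 1.060894 rad, q = (φ − β) mod 2π = 4.120457 rad → L = 6.37·(1.060894 + 7.201958 + 4.120457) = 6.37·12.383309 = 78.881680 m
RSL: p² = d² − 2 + 2cos(α−β) − 2d(sin α + sin β) = 53.690766; p = √p² = 7.327398; φ = atan2(cos α + cos β, d − sin α − sin β) − atan2(2, p) = -0.273751 rad; t = (α − φ) mod 2π = 5.774329 rad, q = (β − φ) mod 2π = 2.714767 rad → L = 6.37·(5.774329 + 7.327398 + 2.714767) = 6.37·15.816494 = 100.751070 m
RLR: c = (6 − d² + 2cos(α−β) + 2d(sin α − sin β))/8 = -9.138341, |c| > 1 → infeasible
LRL: c = (6 − d² + 2cos(α−β) − 2d(sin α − sin β))/8 = -4.053167, |c| > 1 → infeasible
Shortest: LSL with L = 61.035528 m ≈ 61.0355 m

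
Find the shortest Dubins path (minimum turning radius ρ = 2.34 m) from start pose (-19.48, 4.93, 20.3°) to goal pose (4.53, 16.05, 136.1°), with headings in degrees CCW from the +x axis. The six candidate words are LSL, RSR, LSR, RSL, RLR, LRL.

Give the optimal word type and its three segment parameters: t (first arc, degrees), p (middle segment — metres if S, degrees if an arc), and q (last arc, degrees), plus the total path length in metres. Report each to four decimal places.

Let ψ = atan2(Δy, Δx) = atan2(11.12, 24.01) = 24.8508° be the start→goal bearing.
Normalize: d = |goal − start| / ρ = 26.460055/2.34 = 11.307716, α = (θ_start − ψ) mod 360° = 355.4492° = 6.203760 rad, β = (θ_goal − ψ) mod 360° = 111.2492° = 1.941666 rad.
Common terms: sin α = -0.079342, cos α = 0.996847, sin β = 0.932013, cos β = -0.362426, cos(α−β) = -0.435231, d² = 127.864435. Work in radians in the unit-radius frame; every candidate has L = ρ·(t + p + q).
LSL: p² = 2 + d² − 2cos(α−β) + 2d(sin α − sin β) = 107.862670; p = √p² = 10.385695; φ = atan2(cos β − cos α, d + sin α − sin β) = -0.131256 rad; t = (φ − α) mod 2π = 6.231355 rad, q = (β − φ) mod 2π = 2.072921 rad → L = 2.34·(6.231355 + 10.385695 + 2.072921) = 2.34·18.689972 = 43.734535 m
RSR: p² = 2 + d² − 2cos(α−β) + 2d(sin β − sin α) = 153.607125; p = √p² = 12.393834; φ = atan2(cos α − cos β, d − sin α + sin β) = 0.109894 rad; t = (α − φ) mod 2π = 6.093865 rad, q = (φ − β) mod 2π = 4.451414 rad → L = 2.34·(6.093865 + 12.393834 + 4.451414) = 2.34·22.939113 = 53.677526 m
LSR: p² = d² − 2 + 2cos(α−β) + 2d(sin α + sin β) = 144.277482; p = √p² = 12.011556; φ = atan2(−cos α − cos β, d + sin α + sin β) − atan2(−2, p) = 0.112869 rad; t = (φ − α) mod 2π = 0.192294 rad, q = (φ − β) mod 2π = 4.454388 rad → L = 2.34·(0.192294 + 12.011556 + 4.454388) = 2.34·16.658239 = 38.980280 m
RSL: p² = d² − 2 + 2cos(α−β) − 2d(sin α + sin β) = 105.710463; p = √p² = 10.281559; φ = atan2(cos α + cos β, d − sin α − sin β) − atan2(2, p) = -0.131517 rad; t = (α − φ) mod 2π = 0.052091 rad, q = (β − φ) mod 2π = 2.073183 rad → L = 2.34·(0.052091 + 10.281559 + 2.073183) = 2.34·12.406833 = 29.031990 m
RLR: c = (6 − d² + 2cos(α−β) + 2d(sin α − sin β))/8 = -18.200891, |c| > 1 → infeasible
LRL: c = (6 − d² + 2cos(α−β) − 2d(sin α − sin β))/8 = -12.482834, |c| > 1 → infeasible
Shortest: RSL with L = 29.031990 m ≈ 29.0320 m
Convert RSL to answer units (arcs ×180/π): t = 0.052091·180/π = 2.9846°, p = ρ·p = 2.34·10.281559 = 24.0588 m, q = 2.073183·180/π = 118.7846°, L = 29.0320 m.

RSL: t = 2.9846°, p = 24.0588 m, q = 118.7846°, L = 29.0320 m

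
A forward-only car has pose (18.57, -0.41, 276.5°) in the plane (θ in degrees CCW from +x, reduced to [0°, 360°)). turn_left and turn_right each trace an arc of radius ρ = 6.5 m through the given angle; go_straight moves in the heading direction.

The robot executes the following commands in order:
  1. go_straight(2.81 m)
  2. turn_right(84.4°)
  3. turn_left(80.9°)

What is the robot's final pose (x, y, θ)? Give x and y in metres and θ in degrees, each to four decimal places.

(8.6638, -16.9891, 273.0000°)

set_pose: (x, y, θ) = (18.5700, -0.4100, 276.5000°), ρ = 6.5
go_straight(2.81): x += 2.81·cos θ, y += 2.81·sin θ → (18.8881, -3.2019, 276.5000°)
turn_right(84.4°): centre at ρ to the right, rotate −84.4° → (13.7924, -10.2933, 192.1000°)
turn_left(80.9°): centre at ρ to the left, rotate +80.9° → (8.6638, -16.9891, 273.0000°)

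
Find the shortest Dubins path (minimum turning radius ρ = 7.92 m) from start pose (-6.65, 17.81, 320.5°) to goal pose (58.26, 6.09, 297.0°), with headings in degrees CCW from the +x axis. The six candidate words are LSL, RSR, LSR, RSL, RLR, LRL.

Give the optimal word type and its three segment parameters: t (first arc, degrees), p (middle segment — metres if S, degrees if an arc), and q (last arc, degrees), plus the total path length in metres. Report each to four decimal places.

Let ψ = atan2(Δy, Δx) = atan2(-11.72, 64.91) = -10.2349° be the start→goal bearing.
Normalize: d = |goal − start| / ρ = 65.959582/7.92 = 8.328230, α = (θ_start − ψ) mod 360° = 330.7349° = 5.772413 rad, β = (θ_goal − ψ) mod 360° = 307.2349° = 5.362261 rad.
Common terms: sin α = -0.488851, cos α = 0.872367, sin β = -0.796161, cos β = 0.605084, cos(α−β) = 0.917060, d² = 69.359416. Work in radians in the unit-radius frame; every candidate has L = ρ·(t + p + q).
LSL: p² = 2 + d² − 2cos(α−β) + 2d(sin α − sin β) = 74.644000; p = √p² = 8.639676; φ = atan2(cos β − cos α, d + sin α − sin β) = -0.030942 rad; t = (φ − α) mod 2π = 0.479830 rad, q = (β − φ) mod 2π = 5.393203 rad → L = 7.92·(0.479830 + 8.639676 + 5.393203) = 7.92·14.512709 = 114.940654 m
RSR: p² = 2 + d² − 2cos(α−β) + 2d(sin β − sin α) = 64.406592; p = √p² = 8.025372; φ = atan2(cos α − cos β, d − sin α + sin β) = 0.033311 rad; t = (α − φ) mod 2π = 5.739102 rad, q = (φ − β) mod 2π = 0.954235 rad → L = 7.92·(5.739102 + 8.025372 + 0.954235) = 7.92·14.718709 = 116.572179 m
LSR: p² = d² − 2 + 2cos(α−β) + 2d(sin α + sin β) = 47.789784; p = √p² = 6.913016; φ = atan2(−cos α − cos β, d + sin α + sin β) − atan2(−2, p) = 0.074849 rad; t = (φ − α) mod 2π = 0.585621 rad, q = (φ − β) mod 2π = 0.995773 rad → L = 7.92·(0.585621 + 6.913016 + 0.995773) = 7.92·8.494410 = 67.275724 m
RSL: p² = d² − 2 + 2cos(α−β) − 2d(sin α + sin β) = 90.597290; p = √p² = 9.518261; φ = atan2(cos α + cos β, d − sin α − sin β) − atan2(2, p) = -0.054613 rad; t = (α − φ) mod 2π = 5.827027 rad, q = (β − φ) mod 2π = 5.416874 rad → L = 7.92·(5.827027 + 9.518261 + 5.416874) = 7.92·20.762162 = 164.436323 m
RLR: c = (6 − d² + 2cos(α−β) + 2d(sin α − sin β))/8 = -7.050824, |c| > 1 → infeasible
LRL: c = (6 − d² + 2cos(α−β) − 2d(sin α − sin β))/8 = -8.330500, |c| > 1 → infeasible
Shortest: LSR with L = 67.275724 m ≈ 67.2757 m
Convert LSR to answer units (arcs ×180/π): t = 0.585621·180/π = 33.5536°, p = ρ·p = 7.92·6.913016 = 54.7511 m, q = 0.995773·180/π = 57.0536°, L = 67.2757 m.

LSR: t = 33.5536°, p = 54.7511 m, q = 57.0536°, L = 67.2757 m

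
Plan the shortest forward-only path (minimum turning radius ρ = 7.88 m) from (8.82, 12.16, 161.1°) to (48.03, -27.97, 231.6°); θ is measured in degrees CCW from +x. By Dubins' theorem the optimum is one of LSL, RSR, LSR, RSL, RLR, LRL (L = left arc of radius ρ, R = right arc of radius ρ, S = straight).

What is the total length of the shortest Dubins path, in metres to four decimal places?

82.4942 m

Let ψ = atan2(Δy, Δx) = atan2(-40.13, 39.21) = -45.6644° be the start→goal bearing.
Normalize: d = |goal − start| / ρ = 56.105624/7.88 = 7.120003, α = (θ_start − ψ) mod 360° = 206.7644° = 3.608719 rad, β = (θ_goal − ψ) mod 360° = 277.2644° = 4.839176 rad.
Common terms: sin α = -0.450322, cos α = -0.892866, sin β = -0.991973, cos β = 0.126447, cos(α−β) = 0.333807, d² = 50.694443. Work in radians in the unit-radius frame; every candidate has L = ρ·(t + p + q).
LSL: p² = 2 + d² − 2cos(α−β) + 2d(sin α − sin β) = 59.739945; p = √p² = 7.729162; φ = atan2(cos β − cos α, d + sin α − sin β) = 0.132264 rad; t = (φ − α) mod 2π = 2.806731 rad, q = (β − φ) mod 2π = 4.706912 rad → L = 7.88·(2.806731 + 7.729162 + 4.706912) = 7.88·15.242804 = 120.113299 m
RSR: p² = 2 + d² − 2cos(α−β) + 2d(sin β − sin α) = 44.313713; p = √p² = 6.656855; φ = atan2(cos α − cos β, d − sin α + sin β) = -0.153727 rad; t = (α − φ) mod 2π = 3.762446 rad, q = (φ − β) mod 2π = 1.290282 rad → L = 7.88·(3.762446 + 6.656855 + 1.290282) = 7.88·11.709583 = 92.271512 m
LSR: p² = d² − 2 + 2cos(α−β) + 2d(sin α + sin β) = 28.823761; p = √p² = 5.368776; φ = atan2(−cos α − cos β, d + sin α + sin β) − atan2(−2, p) = 0.490775 rad; t = (φ − α) mod 2π = 3.165241 rad, q = (φ − β) mod 2π = 1.934784 rad → L = 7.88·(3.165241 + 5.368776 + 1.934784) = 7.88·10.468802 = 82.494160 m
RSL: p² = d² − 2 + 2cos(α−β) − 2d(sin α + sin β) = 69.900352; p = √p² = 8.360643; φ = atan2(cos α + cos β, d − sin α − sin β) − atan2(2, p) = -0.324077 rad; t = (α − φ) mod 2π = 3.932795 rad, q = (β − φ) mod 2π = 5.163252 rad → L = 7.88·(3.932795 + 8.360643 + 5.163252) = 7.88·17.456691 = 137.558723 m
RLR: c = (6 − d² + 2cos(α−β) + 2d(sin α − sin β))/8 = -4.539214, |c| > 1 → infeasible
LRL: c = (6 − d² + 2cos(α−β) − 2d(sin α − sin β))/8 = -6.467493, |c| > 1 → infeasible
Shortest: LSR with L = 82.494160 m ≈ 82.4942 m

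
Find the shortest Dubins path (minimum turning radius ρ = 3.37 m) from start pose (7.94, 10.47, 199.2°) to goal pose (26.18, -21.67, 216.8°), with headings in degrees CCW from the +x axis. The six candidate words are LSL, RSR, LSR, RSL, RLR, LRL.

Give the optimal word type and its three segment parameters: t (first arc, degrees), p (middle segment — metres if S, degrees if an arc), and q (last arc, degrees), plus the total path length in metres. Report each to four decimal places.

Let ψ = atan2(Δy, Δx) = atan2(-32.14, 18.24) = -60.4243° be the start→goal bearing.
Normalize: d = |goal − start| / ρ = 36.955070/3.37 = 10.965896, α = (θ_start − ψ) mod 360° = 259.6243° = 4.531300 rad, β = (θ_goal − ψ) mod 360° = 277.2243° = 4.838478 rad.
Common terms: sin α = -0.983648, cos α = -0.180101, sin β = -0.992061, cos β = 0.125755, cos(α−β) = 0.953191, d² = 120.250878. Work in radians in the unit-radius frame; every candidate has L = ρ·(t + p + q).
LSL: p² = 2 + d² − 2cos(α−β) + 2d(sin α − sin β) = 120.529015; p = √p² = 10.978571; φ = atan2(cos β − cos α, d + sin α − sin β) = 0.027863 rad; t = (φ − α) mod 2π = 1.779749 rad, q = (β − φ) mod 2π = 4.810615 rad → L = 3.37·(1.779749 + 10.978571 + 4.810615) = 3.37·17.568934 = 59.207307 m
RSR: p² = 2 + d² − 2cos(α−β) + 2d(sin β − sin α) = 120.159979; p = √p² = 10.961751; φ = atan2(cos α − cos β, d − sin α + sin β) = -0.027906 rad; t = (α − φ) mod 2π = 4.559205 rad, q = (φ − β) mod 2π = 1.416802 rad → L = 3.37·(4.559205 + 10.961751 + 1.416802) = 3.37·16.937758 = 57.080245 m
LSR: p² = d² − 2 + 2cos(α−β) + 2d(sin α + sin β) = 76.826410; p = √p² = 8.765068; φ = atan2(−cos α − cos β, d + sin α + sin β) − atan2(−2, p) = 0.230383 rad; t = (φ − α) mod 2π = 1.982268 rad, q = (φ − β) mod 2π = 1.675090 rad → L = 3.37·(1.982268 + 8.765068 + 1.675090) = 3.37·12.422426 = 41.863577 m
RSL: p² = d² − 2 + 2cos(α−β) − 2d(sin α + sin β) = 163.488109; p = √p² = 12.786247; φ = atan2(cos α + cos β, d − sin α − sin β) − atan2(2, p) = -0.159360 rad; t = (α − φ) mod 2π = 4.690660 rad, q = (β − φ) mod 2π = 4.997838 rad → L = 3.37·(4.690660 + 12.786247 + 4.997838) = 3.37·22.474744 = 75.739889 m
RLR: c = (6 − d² + 2cos(α−β) + 2d(sin α − sin β))/8 = -14.019997, |c| > 1 → infeasible
LRL: c = (6 − d² + 2cos(α−β) − 2d(sin α − sin β))/8 = -14.066127, |c| > 1 → infeasible
Shortest: LSR with L = 41.863577 m ≈ 41.8636 m
Convert LSR to answer units (arcs ×180/π): t = 1.982268·180/π = 113.5756°, p = ρ·p = 3.37·8.765068 = 29.5383 m, q = 1.675090·180/π = 95.9756°, L = 41.8636 m.

LSR: t = 113.5756°, p = 29.5383 m, q = 95.9756°, L = 41.8636 m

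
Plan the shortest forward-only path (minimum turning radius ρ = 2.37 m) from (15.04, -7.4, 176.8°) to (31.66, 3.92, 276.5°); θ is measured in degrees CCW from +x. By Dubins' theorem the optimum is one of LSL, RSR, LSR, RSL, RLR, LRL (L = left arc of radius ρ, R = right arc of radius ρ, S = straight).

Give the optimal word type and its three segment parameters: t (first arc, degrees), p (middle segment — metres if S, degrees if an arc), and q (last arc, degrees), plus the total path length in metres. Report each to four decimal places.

Let ψ = atan2(Δy, Δx) = atan2(11.32, 16.62) = 34.2591° be the start→goal bearing.
Normalize: d = |goal − start| / ρ = 20.108874/2.37 = 8.484757, α = (θ_start − ψ) mod 360° = 142.5409° = 2.487809 rad, β = (θ_goal − ψ) mod 360° = 242.2409° = 4.227902 rad.
Common terms: sin α = 0.608194, cos α = -0.793788, sin β = -0.884914, cos β = -0.465754, cos(α−β) = -0.168489, d² = 71.991098. Work in radians in the unit-radius frame; every candidate has L = ρ·(t + p + q).
LSL: p² = 2 + d² − 2cos(α−β) + 2d(sin α − sin β) = 99.665400; p = √p² = 9.983256; φ = atan2(cos β − cos α, d + sin α − sin β) = 0.032864 rad; t = (φ − α) mod 2π = 3.828241 rad, q = (β − φ) mod 2π = 4.195038 rad → L = 2.37·(3.828241 + 9.983256 + 4.195038) = 2.37·18.006535 = 42.675487 m
RSR: p² = 2 + d² − 2cos(α−β) + 2d(sin β − sin α) = 48.990754; p = √p² = 6.999340; φ = atan2(cos α − cos β, d − sin α + sin β) = -0.046884 rad; t = (α − φ) mod 2π = 2.534692 rad, q = (φ − β) mod 2π = 2.008400 rad → L = 2.37·(2.534692 + 6.999340 + 2.008400) = 2.37·11.542432 = 27.355563 m
LSR: p² = d² − 2 + 2cos(α−β) + 2d(sin α + sin β) = 64.958321; p = √p² = 8.059672; φ = atan2(−cos α − cos β, d + sin α + sin β) − atan2(−2, p) = 0.395500 rad; t = (φ − α) mod 2π = 4.190877 rad, q = (φ − β) mod 2π = 2.450784 rad → L = 2.37·(4.190877 + 8.059672 + 2.450784) = 2.37·14.701333 = 34.842159 m
RSL: p² = d² − 2 + 2cos(α−β) − 2d(sin α + sin β) = 74.349918; p = √p² = 8.622640; φ = atan2(cos α + cos β, d − sin α − sin β) − atan2(2, p) = -0.370698 rad; t = (α − φ) mod 2π = 2.858507 rad, q = (β − φ) mod 2π = 4.598600 rad → L = 2.37·(2.858507 + 8.622640 + 4.598600) = 2.37·16.079747 = 38.109001 m
RLR: c = (6 − d² + 2cos(α−β) + 2d(sin α − sin β))/8 = -5.123844, |c| > 1 → infeasible
LRL: c = (6 − d² + 2cos(α−β) − 2d(sin α − sin β))/8 = -11.458175, |c| > 1 → infeasible
Shortest: RSR with L = 27.355563 m ≈ 27.3556 m
Convert RSR to answer units (arcs ×180/π): t = 2.534692·180/π = 145.2272°, p = ρ·p = 2.37·6.999340 = 16.5884 m, q = 2.008400·180/π = 115.0728°, L = 27.3556 m.

RSR: t = 145.2272°, p = 16.5884 m, q = 115.0728°, L = 27.3556 m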